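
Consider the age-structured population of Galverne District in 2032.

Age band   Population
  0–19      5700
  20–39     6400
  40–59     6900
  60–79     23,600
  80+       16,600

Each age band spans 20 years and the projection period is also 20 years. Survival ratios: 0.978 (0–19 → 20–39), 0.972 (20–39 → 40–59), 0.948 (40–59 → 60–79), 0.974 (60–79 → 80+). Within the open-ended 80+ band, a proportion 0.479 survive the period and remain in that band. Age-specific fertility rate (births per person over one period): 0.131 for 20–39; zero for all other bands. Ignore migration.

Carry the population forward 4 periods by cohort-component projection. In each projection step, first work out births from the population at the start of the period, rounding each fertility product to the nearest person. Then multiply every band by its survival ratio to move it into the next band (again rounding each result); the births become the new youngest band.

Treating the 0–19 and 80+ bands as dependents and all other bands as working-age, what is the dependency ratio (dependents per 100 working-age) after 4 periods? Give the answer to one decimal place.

Numbering the bands 1..5 from youngest to oldest:
Period 1.
Births: 6400 × 0.131 = 838
Band 2: 5700 × 0.978 = 5575
Band 3: 6400 × 0.972 = 6221
Band 4: 6900 × 0.948 = 6541
Band 5: 23600 × 0.974 + 16600 × 0.479 = 22986 + 7951 = 30937
End of period: [838, 5575, 6221, 6541, 30937]
Period 2.
Births: 5575 × 0.131 = 730
Band 2: 838 × 0.978 = 820
Band 3: 5575 × 0.972 = 5419
Band 4: 6221 × 0.948 = 5898
Band 5: 6541 × 0.974 + 30937 × 0.479 = 6371 + 14819 = 21190
End of period: [730, 820, 5419, 5898, 21190]
Period 3.
Births: 820 × 0.131 = 107
Band 2: 730 × 0.978 = 714
Band 3: 820 × 0.972 = 797
Band 4: 5419 × 0.948 = 5137
Band 5: 5898 × 0.974 + 21190 × 0.479 = 5745 + 10150 = 15895
End of period: [107, 714, 797, 5137, 15895]
Period 4.
Births: 714 × 0.131 = 94
Band 2: 107 × 0.978 = 105
Band 3: 714 × 0.972 = 694
Band 4: 797 × 0.948 = 756
Band 5: 5137 × 0.974 + 15895 × 0.479 = 5003 + 7614 = 12617
End of period: [94, 105, 694, 756, 12617]
Dependents (band 0–19 + band 80+) = 94 + 12617 = 12711; working-age = 1555; ratio = 12711/1555 × 100 = 817.4

817.4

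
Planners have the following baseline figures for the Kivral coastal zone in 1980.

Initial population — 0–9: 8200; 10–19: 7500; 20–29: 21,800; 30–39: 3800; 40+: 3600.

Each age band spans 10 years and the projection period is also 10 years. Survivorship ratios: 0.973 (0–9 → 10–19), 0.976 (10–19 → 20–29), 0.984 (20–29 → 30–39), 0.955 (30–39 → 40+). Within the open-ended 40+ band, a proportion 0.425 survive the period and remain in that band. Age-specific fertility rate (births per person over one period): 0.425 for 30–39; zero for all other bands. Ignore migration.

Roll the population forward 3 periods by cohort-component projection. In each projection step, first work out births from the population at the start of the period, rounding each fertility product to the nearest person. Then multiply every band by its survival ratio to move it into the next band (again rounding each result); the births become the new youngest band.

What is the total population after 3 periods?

37646

Period 1.
Births: 3800 * 0.425 = 1615
10–19: 8200 * 0.973 = 7979
20–29: 7500 * 0.976 = 7320
30–39: 21800 * 0.984 = 21451
40+: 3800 * 0.955 + 3600 * 0.425 = 3629 + 1530 = 5159
Population now: 0–9=1615, 10–19=7979, 20–29=7320, 30–39=21451, 40+=5159
Period 2.
Births: 21451 * 0.425 = 9117
10–19: 1615 * 0.973 = 1571
20–29: 7979 * 0.976 = 7788
30–39: 7320 * 0.984 = 7203
40+: 21451 * 0.955 + 5159 * 0.425 = 20486 + 2193 = 22679
Population now: 0–9=9117, 10–19=1571, 20–29=7788, 30–39=7203, 40+=22679
Period 3.
Births: 7203 * 0.425 = 3061
10–19: 9117 * 0.973 = 8871
20–29: 1571 * 0.976 = 1533
30–39: 7788 * 0.984 = 7663
40+: 7203 * 0.955 + 22679 * 0.425 = 6879 + 9639 = 16518
Population now: 0–9=3061, 10–19=8871, 20–29=1533, 30–39=7663, 40+=16518
Total after period 3: 3061 + 8871 + 1533 + 7663 + 16518 = 37646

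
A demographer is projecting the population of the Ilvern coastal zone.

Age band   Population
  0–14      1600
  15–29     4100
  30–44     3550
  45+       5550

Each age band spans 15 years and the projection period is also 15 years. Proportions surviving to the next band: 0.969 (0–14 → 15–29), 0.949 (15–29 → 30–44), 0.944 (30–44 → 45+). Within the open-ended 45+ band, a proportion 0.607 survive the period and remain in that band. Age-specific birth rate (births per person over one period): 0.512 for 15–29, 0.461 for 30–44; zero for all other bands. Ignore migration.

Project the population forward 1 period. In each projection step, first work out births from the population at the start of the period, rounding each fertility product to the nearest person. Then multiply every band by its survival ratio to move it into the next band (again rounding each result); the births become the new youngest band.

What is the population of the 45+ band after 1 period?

6720

(Groups numbered youngest = 1 to oldest = 4.)
Period 1.
Births: 4100 × 0.512 = 2099  |  3550 × 0.461 = 1637 → total 3736
Group 2: 1600 × 0.969 = 1550
Group 3: 4100 × 0.949 = 3891
Group 4: 3550 × 0.944 + 5550 × 0.607 = 3351 + 3369 = 6720
Giving 3736 / 1550 / 3891 / 6720.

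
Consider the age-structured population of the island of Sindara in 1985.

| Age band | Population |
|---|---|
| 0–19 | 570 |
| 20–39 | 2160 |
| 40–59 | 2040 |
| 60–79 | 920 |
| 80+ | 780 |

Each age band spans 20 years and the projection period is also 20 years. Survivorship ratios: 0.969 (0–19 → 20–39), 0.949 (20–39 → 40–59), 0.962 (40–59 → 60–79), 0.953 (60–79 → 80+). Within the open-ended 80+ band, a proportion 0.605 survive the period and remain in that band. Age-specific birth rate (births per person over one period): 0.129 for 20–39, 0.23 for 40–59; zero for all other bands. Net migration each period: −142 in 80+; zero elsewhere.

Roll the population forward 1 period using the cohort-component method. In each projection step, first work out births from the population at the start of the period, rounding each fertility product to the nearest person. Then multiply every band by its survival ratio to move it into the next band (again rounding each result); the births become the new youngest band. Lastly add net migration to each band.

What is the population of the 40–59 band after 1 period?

2050

Call the bands 1 to 5, youngest first.
Period 1.
Births: 2160 * 0.129 = 279 ; 2040 * 0.23 = 469 ⇒ total 748
Band 2: 570 * 0.969 = 552
Band 3: 2160 * 0.949 = 2050
Band 4: 2040 * 0.962 = 1962
Band 5: 920 * 0.953 + 780 * 0.605 = 877 + 472 = 1349
Net migration: Band 5 − 142 → 1207
Giving 748 / 552 / 2050 / 1962 / 1207.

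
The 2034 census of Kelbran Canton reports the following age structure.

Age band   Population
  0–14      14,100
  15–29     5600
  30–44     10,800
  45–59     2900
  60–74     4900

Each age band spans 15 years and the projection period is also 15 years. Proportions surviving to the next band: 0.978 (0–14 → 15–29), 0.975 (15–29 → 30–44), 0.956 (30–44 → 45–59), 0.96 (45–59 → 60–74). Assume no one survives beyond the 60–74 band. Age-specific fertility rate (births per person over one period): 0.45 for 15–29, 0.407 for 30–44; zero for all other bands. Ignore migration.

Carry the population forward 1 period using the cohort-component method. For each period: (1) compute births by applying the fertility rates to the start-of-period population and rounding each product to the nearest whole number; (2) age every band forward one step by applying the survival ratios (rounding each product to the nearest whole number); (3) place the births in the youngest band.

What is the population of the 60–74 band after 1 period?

Numbering the bands 1..5 from youngest to oldest:
Period 1:
Births: 5600 * 0.45 = 2520 ; 10800 * 0.407 = 4396 → 6916
Band 2: 14100 * 0.978 = 13790
Band 3: 5600 * 0.975 = 5460
Band 4: 10800 * 0.956 = 10325
Band 5: 2900 * 0.96 = 2784
→ [6916, 13790, 5460, 10325, 2784]

2784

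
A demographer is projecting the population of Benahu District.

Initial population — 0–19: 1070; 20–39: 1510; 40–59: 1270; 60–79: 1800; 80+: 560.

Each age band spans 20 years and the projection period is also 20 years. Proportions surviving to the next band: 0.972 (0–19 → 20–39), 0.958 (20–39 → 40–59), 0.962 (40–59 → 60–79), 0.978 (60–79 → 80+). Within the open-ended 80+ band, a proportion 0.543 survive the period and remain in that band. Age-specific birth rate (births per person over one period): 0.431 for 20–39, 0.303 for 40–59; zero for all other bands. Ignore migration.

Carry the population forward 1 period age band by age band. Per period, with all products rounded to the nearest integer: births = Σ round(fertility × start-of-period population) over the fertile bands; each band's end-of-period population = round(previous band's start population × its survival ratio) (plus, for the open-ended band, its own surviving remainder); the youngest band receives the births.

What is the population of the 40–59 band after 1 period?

After projecting period 1:
Births: 1510 × 0.431 = 651  |  1270 × 0.303 = 385 → 1036
20–39: 1070 × 0.972 = 1040
40–59: 1510 × 0.958 = 1447
60–79: 1270 × 0.962 = 1222
80+: 1800 × 0.978 + 560 × 0.543 = 1760 + 304 = 2064
Population now: 0–19=1036, 20–39=1040, 40–59=1447, 60–79=1222, 80+=2064

1447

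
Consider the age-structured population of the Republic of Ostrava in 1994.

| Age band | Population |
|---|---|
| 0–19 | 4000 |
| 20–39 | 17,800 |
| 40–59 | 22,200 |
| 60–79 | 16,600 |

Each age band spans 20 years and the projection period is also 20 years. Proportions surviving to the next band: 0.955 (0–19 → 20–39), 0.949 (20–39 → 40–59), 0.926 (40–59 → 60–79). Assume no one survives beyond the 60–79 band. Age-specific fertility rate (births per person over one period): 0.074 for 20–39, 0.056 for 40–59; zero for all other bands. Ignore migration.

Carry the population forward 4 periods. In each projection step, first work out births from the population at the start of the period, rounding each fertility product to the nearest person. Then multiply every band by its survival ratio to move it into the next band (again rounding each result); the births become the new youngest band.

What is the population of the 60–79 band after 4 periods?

2148

[period 1]
Births: 17800 × 0.074 = 1317 ; 22200 × 0.056 = 1243 — total 2560
20–39: 4000 × 0.955 = 3820
40–59: 17800 × 0.949 = 16892
60–79: 22200 × 0.926 = 20557
→ [2560, 3820, 16892, 20557]
[period 2]
Births: 3820 × 0.074 = 283 ; 16892 × 0.056 = 946 — total 1229
20–39: 2560 × 0.955 = 2445
40–59: 3820 × 0.949 = 3625
60–79: 16892 × 0.926 = 15642
→ [1229, 2445, 3625, 15642]
[period 3]
Births: 2445 × 0.074 = 181 ; 3625 × 0.056 = 203 — total 384
20–39: 1229 × 0.955 = 1174
40–59: 2445 × 0.949 = 2320
60–79: 3625 × 0.926 = 3357
→ [384, 1174, 2320, 3357]
[period 4]
Births: 1174 × 0.074 = 87 ; 2320 × 0.056 = 130 — total 217
20–39: 384 × 0.955 = 367
40–59: 1174 × 0.949 = 1114
60–79: 2320 × 0.926 = 2148
→ [217, 367, 1114, 2148]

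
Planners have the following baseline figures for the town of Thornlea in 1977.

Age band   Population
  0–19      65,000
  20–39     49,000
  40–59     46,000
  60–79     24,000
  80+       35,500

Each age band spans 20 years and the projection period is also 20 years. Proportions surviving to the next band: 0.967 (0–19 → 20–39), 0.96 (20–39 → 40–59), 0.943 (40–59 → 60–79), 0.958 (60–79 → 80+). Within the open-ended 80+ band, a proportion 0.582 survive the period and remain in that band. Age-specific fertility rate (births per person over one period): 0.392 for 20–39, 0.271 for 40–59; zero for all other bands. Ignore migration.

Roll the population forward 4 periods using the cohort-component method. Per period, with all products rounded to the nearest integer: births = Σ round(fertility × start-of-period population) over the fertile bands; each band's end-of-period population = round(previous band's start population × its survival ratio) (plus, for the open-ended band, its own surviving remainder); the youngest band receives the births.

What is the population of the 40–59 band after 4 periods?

34707

Numbering the groups 1..5 from youngest to oldest:
After projecting period 1:
Births: 49000 × 0.392 = 19208  |  46000 × 0.271 = 12466 ⇒ total 31674
Group 2: 65000 × 0.967 = 62855
Group 3: 49000 × 0.96 = 47040
Group 4: 46000 × 0.943 = 43378
Group 5: 24000 × 0.958 + 35500 × 0.582 = 22992 + 20661 = 43653
Giving 31674 / 62855 / 47040 / 43378 / 43653.
After projecting period 2:
Births: 62855 × 0.392 = 24639  |  47040 × 0.271 = 12748 ⇒ total 37387
Group 2: 31674 × 0.967 = 30629
Group 3: 62855 × 0.96 = 60341
Group 4: 47040 × 0.943 = 44359
Group 5: 43378 × 0.958 + 43653 × 0.582 = 41556 + 25406 = 66962
Giving 37387 / 30629 / 60341 / 44359 / 66962.
After projecting period 3:
Births: 30629 × 0.392 = 12007  |  60341 × 0.271 = 16352 ⇒ total 28359
Group 2: 37387 × 0.967 = 36153
Group 3: 30629 × 0.96 = 29404
Group 4: 60341 × 0.943 = 56902
Group 5: 44359 × 0.958 + 66962 × 0.582 = 42496 + 38972 = 81468
Giving 28359 / 36153 / 29404 / 56902 / 81468.
After projecting period 4:
Births: 36153 × 0.392 = 14172  |  29404 × 0.271 = 7968 ⇒ total 22140
Group 2: 28359 × 0.967 = 27423
Group 3: 36153 × 0.96 = 34707
Group 4: 29404 × 0.943 = 27728
Group 5: 56902 × 0.958 + 81468 × 0.582 = 54512 + 47414 = 101926
Giving 22140 / 27423 / 34707 / 27728 / 101926.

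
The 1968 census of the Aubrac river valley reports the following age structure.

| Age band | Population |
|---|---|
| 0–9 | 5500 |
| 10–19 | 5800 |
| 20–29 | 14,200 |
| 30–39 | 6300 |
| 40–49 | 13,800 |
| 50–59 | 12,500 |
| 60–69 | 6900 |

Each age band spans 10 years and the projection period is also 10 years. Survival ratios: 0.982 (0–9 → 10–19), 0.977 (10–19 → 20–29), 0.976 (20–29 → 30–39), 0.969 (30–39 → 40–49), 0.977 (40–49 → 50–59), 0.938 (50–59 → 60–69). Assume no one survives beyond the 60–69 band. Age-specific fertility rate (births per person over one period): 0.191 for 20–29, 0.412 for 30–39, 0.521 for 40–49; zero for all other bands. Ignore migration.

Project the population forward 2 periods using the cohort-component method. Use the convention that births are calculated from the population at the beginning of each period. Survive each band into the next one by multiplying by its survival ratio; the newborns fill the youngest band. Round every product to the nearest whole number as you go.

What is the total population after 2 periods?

[period 1]
Births: 14200 × 0.191 = 2712  |  6300 × 0.412 = 2596  |  13800 × 0.521 = 7190 ⇒ total 12498
10–19: 5500 × 0.982 = 5401
20–29: 5800 × 0.977 = 5667
30–39: 14200 × 0.976 = 13859
40–49: 6300 × 0.969 = 6105
50–59: 13800 × 0.977 = 13483
60–69: 12500 × 0.938 = 11725
Giving 12498 / 5401 / 5667 / 13859 / 6105 / 13483 / 11725.
[period 2]
Births: 5667 × 0.191 = 1082  |  13859 × 0.412 = 5710  |  6105 × 0.521 = 3181 ⇒ total 9973
10–19: 12498 × 0.982 = 12273
20–29: 5401 × 0.977 = 5277
30–39: 5667 × 0.976 = 5531
40–49: 13859 × 0.969 = 13429
50–59: 6105 × 0.977 = 5965
60–69: 13483 × 0.938 = 12647
Giving 9973 / 12273 / 5277 / 5531 / 13429 / 5965 / 12647.
Total after period 2: 9973 + 12273 + 5277 + 5531 + 13429 + 5965 + 12647 = 65095

65095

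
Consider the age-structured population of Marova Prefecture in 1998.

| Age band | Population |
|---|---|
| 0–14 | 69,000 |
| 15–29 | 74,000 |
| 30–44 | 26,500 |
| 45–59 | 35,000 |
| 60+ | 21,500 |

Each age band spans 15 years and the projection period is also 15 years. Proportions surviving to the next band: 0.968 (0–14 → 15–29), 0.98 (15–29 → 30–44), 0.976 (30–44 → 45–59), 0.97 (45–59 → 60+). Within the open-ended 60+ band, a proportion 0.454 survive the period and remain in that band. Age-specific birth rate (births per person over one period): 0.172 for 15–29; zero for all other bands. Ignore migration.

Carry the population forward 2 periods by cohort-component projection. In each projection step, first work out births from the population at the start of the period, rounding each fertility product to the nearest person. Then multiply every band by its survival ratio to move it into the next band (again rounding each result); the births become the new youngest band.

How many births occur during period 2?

After projecting period 1:
Births: 74000 * 0.172 = 12728
15–29: 69000 * 0.968 = 66792
30–44: 74000 * 0.98 = 72520
45–59: 26500 * 0.976 = 25864
60+: 35000 * 0.97 + 21500 * 0.454 = 33950 + 9761 = 43711
→ [12728, 66792, 72520, 25864, 43711]
After projecting period 2:
Births: 66792 * 0.172 = 11488
15–29: 12728 * 0.968 = 12321
30–44: 66792 * 0.98 = 65456
45–59: 72520 * 0.976 = 70780
60+: 25864 * 0.97 + 43711 * 0.454 = 25088 + 19845 = 44933
→ [11488, 12321, 65456, 70780, 44933]

11488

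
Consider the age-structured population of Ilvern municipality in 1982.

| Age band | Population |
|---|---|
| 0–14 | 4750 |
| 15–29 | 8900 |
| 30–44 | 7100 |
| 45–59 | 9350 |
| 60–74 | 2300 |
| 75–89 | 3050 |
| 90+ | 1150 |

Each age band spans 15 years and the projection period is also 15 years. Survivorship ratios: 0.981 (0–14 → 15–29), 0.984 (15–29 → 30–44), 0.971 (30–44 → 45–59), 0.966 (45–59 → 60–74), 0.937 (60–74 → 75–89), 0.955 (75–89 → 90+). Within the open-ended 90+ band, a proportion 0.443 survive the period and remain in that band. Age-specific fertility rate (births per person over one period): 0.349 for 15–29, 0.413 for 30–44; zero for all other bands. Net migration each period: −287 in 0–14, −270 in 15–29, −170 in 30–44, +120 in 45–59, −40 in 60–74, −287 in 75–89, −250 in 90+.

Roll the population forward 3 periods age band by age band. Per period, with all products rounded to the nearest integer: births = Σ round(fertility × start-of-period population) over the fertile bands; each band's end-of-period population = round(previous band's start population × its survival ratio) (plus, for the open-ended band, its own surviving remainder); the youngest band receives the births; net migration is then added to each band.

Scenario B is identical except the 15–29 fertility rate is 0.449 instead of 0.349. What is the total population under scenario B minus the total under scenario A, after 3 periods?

2219

Period 1.
Births: 8900 × 0.349 = 3106 ; 7100 × 0.413 = 2932 → total 6038
15–29: 4750 × 0.981 = 4660
30–44: 8900 × 0.984 = 8758
45–59: 7100 × 0.971 = 6894
60–74: 9350 × 0.966 = 9032
75–89: 2300 × 0.937 = 2155
90+: 3050 × 0.955 + 1150 × 0.443 = 2913 + 509 = 3422
Net migration: 0–14 − 287 → 5751; 15–29 − 270 → 4390; 30–44 − 170 → 8588; 45–59 + 120 → 7014; 60–74 − 40 → 8992; 75–89 − 287 → 1868; 90+ − 250 → 3172
→ [5751, 4390, 8588, 7014, 8992, 1868, 3172]
Period 2.
Births: 4390 × 0.349 = 1532 ; 8588 × 0.413 = 3547 → total 5079
15–29: 5751 × 0.981 = 5642
30–44: 4390 × 0.984 = 4320
45–59: 8588 × 0.971 = 8339
60–74: 7014 × 0.966 = 6776
75–89: 8992 × 0.937 = 8426
90+: 1868 × 0.955 + 3172 × 0.443 = 1784 + 1405 = 3189
Net migration: 0–14 − 287 → 4792; 15–29 − 270 → 5372; 30–44 − 170 → 4150; 45–59 + 120 → 8459; 60–74 − 40 → 6736; 75–89 − 287 → 8139; 90+ − 250 → 2939
→ [4792, 5372, 4150, 8459, 6736, 8139, 2939]
Period 3.
Births: 5372 × 0.349 = 1875 ; 4150 × 0.413 = 1714 → total 3589
15–29: 4792 × 0.981 = 4701
30–44: 5372 × 0.984 = 5286
45–59: 4150 × 0.971 = 4030
60–74: 8459 × 0.966 = 8171
75–89: 6736 × 0.937 = 6312
90+: 8139 × 0.955 + 2939 × 0.443 = 7773 + 1302 = 9075
Net migration: 0–14 − 287 → 3302; 15–29 − 270 → 4431; 30–44 − 170 → 5116; 45–59 + 120 → 4150; 60–74 − 40 → 8131; 75–89 − 287 → 6025; 90+ − 250 → 8825
→ [3302, 4431, 5116, 4150, 8131, 6025, 8825]
Scenario A total after 3 periods: 39980
Scenario B projection —
Period 1.
Births: 8900 × 0.449 = 3996 ; 7100 × 0.413 = 2932 → total 6928
15–29: 4750 × 0.981 = 4660
30–44: 8900 × 0.984 = 8758
45–59: 7100 × 0.971 = 6894
60–74: 9350 × 0.966 = 9032
75–89: 2300 × 0.937 = 2155
90+: 3050 × 0.955 + 1150 × 0.443 = 2913 + 509 = 3422
Net migration: 0–14 − 287 → 6641; 15–29 − 270 → 4390; 30–44 − 170 → 8588; 45–59 + 120 → 7014; 60–74 − 40 → 8992; 75–89 − 287 → 1868; 90+ − 250 → 3172
→ [6641, 4390, 8588, 7014, 8992, 1868, 3172]
Period 2.
Births: 4390 × 0.449 = 1971 ; 8588 × 0.413 = 3547 → total 5518
15–29: 6641 × 0.981 = 6515
30–44: 4390 × 0.984 = 4320
45–59: 8588 × 0.971 = 8339
60–74: 7014 × 0.966 = 6776
75–89: 8992 × 0.937 = 8426
90+: 1868 × 0.955 + 3172 × 0.443 = 1784 + 1405 = 3189
Net migration: 0–14 − 287 → 5231; 15–29 − 270 → 6245; 30–44 − 170 → 4150; 45–59 + 120 → 8459; 60–74 − 40 → 6736; 75–89 − 287 → 8139; 90+ − 250 → 2939
→ [5231, 6245, 4150, 8459, 6736, 8139, 2939]
Period 3.
Births: 6245 × 0.449 = 2804 ; 4150 × 0.413 = 1714 → total 4518
15–29: 5231 × 0.981 = 5132
30–44: 6245 × 0.984 = 6145
45–59: 4150 × 0.971 = 4030
60–74: 8459 × 0.966 = 8171
75–89: 6736 × 0.937 = 6312
90+: 8139 × 0.955 + 2939 × 0.443 = 7773 + 1302 = 9075
Net migration: 0–14 − 287 → 4231; 15–29 − 270 → 4862; 30–44 − 170 → 5975; 45–59 + 120 → 4150; 60–74 − 40 → 8131; 75–89 − 287 → 6025; 90+ − 250 → 8825
→ [4231, 4862, 5975, 4150, 8131, 6025, 8825]
Scenario B total after 3 periods: 42199
Difference B − A = 42199 − 39980 = 2219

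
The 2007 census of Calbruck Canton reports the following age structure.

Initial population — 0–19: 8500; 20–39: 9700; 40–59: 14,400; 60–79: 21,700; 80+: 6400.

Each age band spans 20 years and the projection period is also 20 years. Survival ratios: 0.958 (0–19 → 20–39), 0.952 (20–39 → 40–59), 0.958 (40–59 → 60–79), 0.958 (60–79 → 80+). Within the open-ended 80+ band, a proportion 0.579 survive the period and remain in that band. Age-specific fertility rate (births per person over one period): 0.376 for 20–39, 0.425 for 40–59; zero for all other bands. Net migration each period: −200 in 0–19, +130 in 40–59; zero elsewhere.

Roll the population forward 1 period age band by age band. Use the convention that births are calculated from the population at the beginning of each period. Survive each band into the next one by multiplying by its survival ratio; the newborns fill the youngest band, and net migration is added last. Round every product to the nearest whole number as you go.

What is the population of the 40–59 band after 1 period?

9364

(Bands numbered youngest = 1 to oldest = 5.)
— Period 1 —
Births: 9700 × 0.376 = 3647, 14400 × 0.425 = 6120 — total 9767
Band 2: 8500 × 0.958 = 8143
Band 3: 9700 × 0.952 = 9234
Band 4: 14400 × 0.958 = 13795
Band 5: 21700 × 0.958 + 6400 × 0.579 = 20789 + 3706 = 24495
Net migration: Band 1 − 200 → 9567; Band 3 + 130 → 9364
Giving 9567 / 8143 / 9364 / 13795 / 24495.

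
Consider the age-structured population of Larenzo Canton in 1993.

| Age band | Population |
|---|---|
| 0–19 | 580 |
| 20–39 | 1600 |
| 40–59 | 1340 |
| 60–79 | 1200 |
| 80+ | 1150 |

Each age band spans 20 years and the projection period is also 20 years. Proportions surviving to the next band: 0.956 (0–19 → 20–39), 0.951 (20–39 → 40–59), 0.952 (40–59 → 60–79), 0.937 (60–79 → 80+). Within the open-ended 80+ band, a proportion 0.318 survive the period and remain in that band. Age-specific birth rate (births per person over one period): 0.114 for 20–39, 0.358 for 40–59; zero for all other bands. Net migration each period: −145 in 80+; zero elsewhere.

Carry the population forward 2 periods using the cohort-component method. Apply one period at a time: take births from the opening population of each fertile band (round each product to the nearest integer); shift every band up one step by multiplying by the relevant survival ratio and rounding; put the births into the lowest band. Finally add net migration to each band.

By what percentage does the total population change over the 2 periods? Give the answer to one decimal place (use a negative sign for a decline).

(Groups numbered youngest = 1 to oldest = 5.)
[period 1]
Births: 1600 × 0.114 = 182 ; 1340 × 0.358 = 480 → total 662
Group 2: 580 × 0.956 = 554
Group 3: 1600 × 0.951 = 1522
Group 4: 1340 × 0.952 = 1276
Group 5: 1200 × 0.937 + 1150 × 0.318 = 1124 + 366 = 1490
Net migration: Group 5 − 145 → 1345
Giving 662 / 554 / 1522 / 1276 / 1345.
[period 2]
Births: 554 × 0.114 = 63 ; 1522 × 0.358 = 545 → total 608
Group 2: 662 × 0.956 = 633
Group 3: 554 × 0.951 = 527
Group 4: 1522 × 0.952 = 1449
Group 5: 1276 × 0.937 + 1345 × 0.318 = 1196 + 428 = 1624
Net migration: Group 5 − 145 → 1479
Giving 608 / 633 / 527 / 1449 / 1479.
Total: 5870 → 4696; change = -1174; percentage change = -20.0%

-20.0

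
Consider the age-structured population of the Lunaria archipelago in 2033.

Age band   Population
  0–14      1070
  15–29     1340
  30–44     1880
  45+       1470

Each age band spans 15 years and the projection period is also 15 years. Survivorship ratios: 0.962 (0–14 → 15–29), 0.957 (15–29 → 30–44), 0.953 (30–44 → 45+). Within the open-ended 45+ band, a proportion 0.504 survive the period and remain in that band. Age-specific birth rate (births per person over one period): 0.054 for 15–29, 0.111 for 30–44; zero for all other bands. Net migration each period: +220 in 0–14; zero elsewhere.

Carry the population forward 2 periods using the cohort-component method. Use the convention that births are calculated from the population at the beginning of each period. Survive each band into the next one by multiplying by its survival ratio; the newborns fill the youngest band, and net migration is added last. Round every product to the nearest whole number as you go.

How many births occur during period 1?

[period 1]
Births: 1340 * 0.054 = 72, 1880 * 0.111 = 209 → total 281
15–29: 1070 * 0.962 = 1029
30–44: 1340 * 0.957 = 1282
45+: 1880 * 0.953 + 1470 * 0.504 = 1792 + 741 = 2533
Net migration: 0–14 + 220 → 501
Population now: 0–14=501, 15–29=1029, 30–44=1282, 45+=2533

281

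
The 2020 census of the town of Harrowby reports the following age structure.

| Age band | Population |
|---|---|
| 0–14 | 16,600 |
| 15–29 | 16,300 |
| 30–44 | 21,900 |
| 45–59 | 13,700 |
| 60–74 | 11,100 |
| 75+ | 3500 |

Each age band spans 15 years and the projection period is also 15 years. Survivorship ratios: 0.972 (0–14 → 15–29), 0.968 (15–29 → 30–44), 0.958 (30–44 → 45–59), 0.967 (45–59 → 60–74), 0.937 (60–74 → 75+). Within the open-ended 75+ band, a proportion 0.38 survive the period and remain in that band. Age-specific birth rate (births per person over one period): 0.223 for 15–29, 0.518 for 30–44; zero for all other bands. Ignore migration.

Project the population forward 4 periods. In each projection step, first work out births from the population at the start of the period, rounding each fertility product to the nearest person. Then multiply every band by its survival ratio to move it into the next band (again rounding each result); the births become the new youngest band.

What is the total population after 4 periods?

83274

Let band 1 be 0–14 through band 6 = 75+.
[period 1]
Births: 16300 × 0.223 = 3635 ; 21900 × 0.518 = 11344 → total 14979
Band 2: 16600 × 0.972 = 16135
Band 3: 16300 × 0.968 = 15778
Band 4: 21900 × 0.958 = 20980
Band 5: 13700 × 0.967 = 13248
Band 6: 11100 × 0.937 + 3500 × 0.38 = 10401 + 1330 = 11731
Giving 14979 / 16135 / 15778 / 20980 / 13248 / 11731.
[period 2]
Births: 16135 × 0.223 = 3598 ; 15778 × 0.518 = 8173 → total 11771
Band 2: 14979 × 0.972 = 14560
Band 3: 16135 × 0.968 = 15619
Band 4: 15778 × 0.958 = 15115
Band 5: 20980 × 0.967 = 20288
Band 6: 13248 × 0.937 + 11731 × 0.38 = 12413 + 4458 = 16871
Giving 11771 / 14560 / 15619 / 15115 / 20288 / 16871.
[period 3]
Births: 14560 × 0.223 = 3247 ; 15619 × 0.518 = 8091 → total 11338
Band 2: 11771 × 0.972 = 11441
Band 3: 14560 × 0.968 = 14094
Band 4: 15619 × 0.958 = 14963
Band 5: 15115 × 0.967 = 14616
Band 6: 20288 × 0.937 + 16871 × 0.38 = 19010 + 6411 = 25421
Giving 11338 / 11441 / 14094 / 14963 / 14616 / 25421.
[period 4]
Births: 11441 × 0.223 = 2551 ; 14094 × 0.518 = 7301 → total 9852
Band 2: 11338 × 0.972 = 11021
Band 3: 11441 × 0.968 = 11075
Band 4: 14094 × 0.958 = 13502
Band 5: 14963 × 0.967 = 14469
Band 6: 14616 × 0.937 + 25421 × 0.38 = 13695 + 9660 = 23355
Giving 9852 / 11021 / 11075 / 13502 / 14469 / 23355.
Total after period 4: 9852 + 11021 + 11075 + 13502 + 14469 + 23355 = 83274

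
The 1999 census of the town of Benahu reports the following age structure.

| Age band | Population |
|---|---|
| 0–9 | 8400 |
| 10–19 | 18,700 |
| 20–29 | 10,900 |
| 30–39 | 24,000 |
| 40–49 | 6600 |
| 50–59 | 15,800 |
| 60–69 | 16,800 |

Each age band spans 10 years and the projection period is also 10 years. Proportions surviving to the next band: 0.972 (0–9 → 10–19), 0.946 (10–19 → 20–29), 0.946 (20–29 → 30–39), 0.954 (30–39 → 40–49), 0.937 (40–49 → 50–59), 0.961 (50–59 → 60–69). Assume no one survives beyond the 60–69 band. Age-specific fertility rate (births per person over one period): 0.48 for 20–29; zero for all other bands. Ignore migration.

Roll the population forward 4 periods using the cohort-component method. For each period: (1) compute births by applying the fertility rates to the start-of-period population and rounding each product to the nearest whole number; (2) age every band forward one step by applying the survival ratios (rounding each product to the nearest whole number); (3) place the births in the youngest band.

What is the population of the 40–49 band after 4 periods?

6971

Numbering the bands 1..7 from youngest to oldest:
Period 1:
Births: 10900 * 0.48 = 5232
Band 2: 8400 * 0.972 = 8165
Band 3: 18700 * 0.946 = 17690
Band 4: 10900 * 0.946 = 10311
Band 5: 24000 * 0.954 = 22896
Band 6: 6600 * 0.937 = 6184
Band 7: 15800 * 0.961 = 15184
→ [5232, 8165, 17690, 10311, 22896, 6184, 15184]
Period 2:
Births: 17690 * 0.48 = 8491
Band 2: 5232 * 0.972 = 5086
Band 3: 8165 * 0.946 = 7724
Band 4: 17690 * 0.946 = 16735
Band 5: 10311 * 0.954 = 9837
Band 6: 22896 * 0.937 = 21454
Band 7: 6184 * 0.961 = 5943
→ [8491, 5086, 7724, 16735, 9837, 21454, 5943]
Period 3:
Births: 7724 * 0.48 = 3708
Band 2: 8491 * 0.972 = 8253
Band 3: 5086 * 0.946 = 4811
Band 4: 7724 * 0.946 = 7307
Band 5: 16735 * 0.954 = 15965
Band 6: 9837 * 0.937 = 9217
Band 7: 21454 * 0.961 = 20617
→ [3708, 8253, 4811, 7307, 15965, 9217, 20617]
Period 4:
Births: 4811 * 0.48 = 2309
Band 2: 3708 * 0.972 = 3604
Band 3: 8253 * 0.946 = 7807
Band 4: 4811 * 0.946 = 4551
Band 5: 7307 * 0.954 = 6971
Band 6: 15965 * 0.937 = 14959
Band 7: 9217 * 0.961 = 8858
→ [2309, 3604, 7807, 4551, 6971, 14959, 8858]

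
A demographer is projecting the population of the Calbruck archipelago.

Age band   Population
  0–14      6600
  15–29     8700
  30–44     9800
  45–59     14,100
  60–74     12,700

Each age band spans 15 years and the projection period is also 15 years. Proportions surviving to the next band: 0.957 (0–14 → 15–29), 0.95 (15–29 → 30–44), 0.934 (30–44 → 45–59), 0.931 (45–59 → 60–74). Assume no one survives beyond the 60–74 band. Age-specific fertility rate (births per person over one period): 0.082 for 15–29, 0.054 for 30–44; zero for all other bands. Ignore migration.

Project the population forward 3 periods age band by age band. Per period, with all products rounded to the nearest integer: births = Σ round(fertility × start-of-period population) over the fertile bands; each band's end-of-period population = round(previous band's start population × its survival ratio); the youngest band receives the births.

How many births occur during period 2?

964

(Groups numbered youngest = 1 to oldest = 5.)
— Period 1 —
Births: 8700 × 0.082 = 713 ; 9800 × 0.054 = 529 → total 1242
Group 2: 6600 × 0.957 = 6316
Group 3: 8700 × 0.95 = 8265
Group 4: 9800 × 0.934 = 9153
Group 5: 14100 × 0.931 = 13127
Giving 1242 / 6316 / 8265 / 9153 / 13127.
— Period 2 —
Births: 6316 × 0.082 = 518 ; 8265 × 0.054 = 446 → total 964
Group 2: 1242 × 0.957 = 1189
Group 3: 6316 × 0.95 = 6000
Group 4: 8265 × 0.934 = 7720
Group 5: 9153 × 0.931 = 8521
Giving 964 / 1189 / 6000 / 7720 / 8521.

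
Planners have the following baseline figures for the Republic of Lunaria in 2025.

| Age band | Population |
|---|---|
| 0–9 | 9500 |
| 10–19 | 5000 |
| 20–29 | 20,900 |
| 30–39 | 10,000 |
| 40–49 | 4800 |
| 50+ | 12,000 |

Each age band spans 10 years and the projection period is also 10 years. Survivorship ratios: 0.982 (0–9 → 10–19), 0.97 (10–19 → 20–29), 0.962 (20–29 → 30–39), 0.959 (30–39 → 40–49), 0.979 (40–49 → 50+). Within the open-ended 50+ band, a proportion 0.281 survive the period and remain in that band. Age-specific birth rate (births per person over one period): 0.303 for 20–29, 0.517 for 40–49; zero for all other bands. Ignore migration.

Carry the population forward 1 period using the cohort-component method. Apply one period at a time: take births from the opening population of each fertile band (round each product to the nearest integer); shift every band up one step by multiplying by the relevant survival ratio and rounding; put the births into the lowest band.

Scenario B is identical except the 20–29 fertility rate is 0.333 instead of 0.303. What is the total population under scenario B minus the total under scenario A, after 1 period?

627

Period 1:
Births: 20900 × 0.303 = 6333  |  4800 × 0.517 = 2482 — total 8815
10–19: 9500 × 0.982 = 9329
20–29: 5000 × 0.97 = 4850
30–39: 20900 × 0.962 = 20106
40–49: 10000 × 0.959 = 9590
50+: 4800 × 0.979 + 12000 × 0.281 = 4699 + 3372 = 8071
End of period: [8815, 9329, 4850, 20106, 9590, 8071]
Scenario A total after 1 period: 60761
Scenario B projection —
Period 1:
Births: 20900 × 0.333 = 6960  |  4800 × 0.517 = 2482 — total 9442
10–19: 9500 × 0.982 = 9329
20–29: 5000 × 0.97 = 4850
30–39: 20900 × 0.962 = 20106
40–49: 10000 × 0.959 = 9590
50+: 4800 × 0.979 + 12000 × 0.281 = 4699 + 3372 = 8071
End of period: [9442, 9329, 4850, 20106, 9590, 8071]
Scenario B total after 1 period: 61388
Difference B − A = 61388 − 60761 = 627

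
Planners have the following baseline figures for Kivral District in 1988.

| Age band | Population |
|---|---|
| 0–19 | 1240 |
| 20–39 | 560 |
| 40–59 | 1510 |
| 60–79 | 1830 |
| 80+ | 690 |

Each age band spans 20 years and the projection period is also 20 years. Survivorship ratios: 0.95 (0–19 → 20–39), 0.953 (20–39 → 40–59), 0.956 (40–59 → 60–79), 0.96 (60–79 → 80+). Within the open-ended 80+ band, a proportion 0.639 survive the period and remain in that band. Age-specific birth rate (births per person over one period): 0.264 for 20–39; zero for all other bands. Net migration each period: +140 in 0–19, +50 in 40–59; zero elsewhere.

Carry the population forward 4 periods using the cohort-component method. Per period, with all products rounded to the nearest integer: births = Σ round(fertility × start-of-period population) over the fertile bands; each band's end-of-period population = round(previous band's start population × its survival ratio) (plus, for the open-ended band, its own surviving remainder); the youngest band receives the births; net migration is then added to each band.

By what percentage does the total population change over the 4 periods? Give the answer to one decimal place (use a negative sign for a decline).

-35.4

Period 1:
Births: 560 × 0.264 = 148
20–39: 1240 × 0.95 = 1178
40–59: 560 × 0.953 = 534
60–79: 1510 × 0.956 = 1444
80+: 1830 × 0.96 + 690 × 0.639 = 1757 + 441 = 2198
Net migration: 0–19 + 140 → 288; 40–59 + 50 → 584
Giving 288 / 1178 / 584 / 1444 / 2198.
Period 2:
Births: 1178 × 0.264 = 311
20–39: 288 × 0.95 = 274
40–59: 1178 × 0.953 = 1123
60–79: 584 × 0.956 = 558
80+: 1444 × 0.96 + 2198 × 0.639 = 1386 + 1405 = 2791
Net migration: 0–19 + 140 → 451; 40–59 + 50 → 1173
Giving 451 / 274 / 1173 / 558 / 2791.
Period 3:
Births: 274 × 0.264 = 72
20–39: 451 × 0.95 = 428
40–59: 274 × 0.953 = 261
60–79: 1173 × 0.956 = 1121
80+: 558 × 0.96 + 2791 × 0.639 = 536 + 1783 = 2319
Net migration: 0–19 + 140 → 212; 40–59 + 50 → 311
Giving 212 / 428 / 311 / 1121 / 2319.
Period 4:
Births: 428 × 0.264 = 113
20–39: 212 × 0.95 = 201
40–59: 428 × 0.953 = 408
60–79: 311 × 0.956 = 297
80+: 1121 × 0.96 + 2319 × 0.639 = 1076 + 1482 = 2558
Net migration: 0–19 + 140 → 253; 40–59 + 50 → 458
Giving 253 / 201 / 458 / 297 / 2558.
Total: 5830 → 3767; change = -2063; percentage change = -35.4%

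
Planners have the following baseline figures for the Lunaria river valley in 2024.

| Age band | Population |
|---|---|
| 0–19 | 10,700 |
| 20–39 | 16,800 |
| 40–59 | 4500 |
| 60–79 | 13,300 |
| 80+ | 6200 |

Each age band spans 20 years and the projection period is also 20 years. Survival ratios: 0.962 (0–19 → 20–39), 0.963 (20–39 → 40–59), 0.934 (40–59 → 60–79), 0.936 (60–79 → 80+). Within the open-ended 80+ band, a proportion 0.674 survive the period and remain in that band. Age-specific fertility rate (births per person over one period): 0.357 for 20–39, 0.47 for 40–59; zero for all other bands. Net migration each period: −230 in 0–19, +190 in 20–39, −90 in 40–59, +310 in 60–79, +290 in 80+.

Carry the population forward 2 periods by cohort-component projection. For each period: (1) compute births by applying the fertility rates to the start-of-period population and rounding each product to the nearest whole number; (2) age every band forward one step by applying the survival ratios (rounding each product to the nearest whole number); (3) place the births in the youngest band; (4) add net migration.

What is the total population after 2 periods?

Let group 1 be 0–19 through group 5 = 80+.
— Period 1 —
Births: 16800 × 0.357 = 5998  |  4500 × 0.47 = 2115 → total 8113
Group 2: 10700 × 0.962 = 10293
Group 3: 16800 × 0.963 = 16178
Group 4: 4500 × 0.934 = 4203
Group 5: 13300 × 0.936 + 6200 × 0.674 = 12449 + 4179 = 16628
Net migration: Group 1 − 230 → 7883; Group 2 + 190 → 10483; Group 3 − 90 → 16088; Group 4 + 310 → 4513; Group 5 + 290 → 16918
Giving 7883 / 10483 / 16088 / 4513 / 16918.
— Period 2 —
Births: 10483 × 0.357 = 3742  |  16088 × 0.47 = 7561 → total 11303
Group 2: 7883 × 0.962 = 7583
Group 3: 10483 × 0.963 = 10095
Group 4: 16088 × 0.934 = 15026
Group 5: 4513 × 0.936 + 16918 × 0.674 = 4224 + 11403 = 15627
Net migration: Group 1 − 230 → 11073; Group 2 + 190 → 7773; Group 3 − 90 → 10005; Group 4 + 310 → 15336; Group 5 + 290 → 15917
Giving 11073 / 7773 / 10005 / 15336 / 15917.
Total after period 2: 11073 + 7773 + 10005 + 15336 + 15917 = 60104

60104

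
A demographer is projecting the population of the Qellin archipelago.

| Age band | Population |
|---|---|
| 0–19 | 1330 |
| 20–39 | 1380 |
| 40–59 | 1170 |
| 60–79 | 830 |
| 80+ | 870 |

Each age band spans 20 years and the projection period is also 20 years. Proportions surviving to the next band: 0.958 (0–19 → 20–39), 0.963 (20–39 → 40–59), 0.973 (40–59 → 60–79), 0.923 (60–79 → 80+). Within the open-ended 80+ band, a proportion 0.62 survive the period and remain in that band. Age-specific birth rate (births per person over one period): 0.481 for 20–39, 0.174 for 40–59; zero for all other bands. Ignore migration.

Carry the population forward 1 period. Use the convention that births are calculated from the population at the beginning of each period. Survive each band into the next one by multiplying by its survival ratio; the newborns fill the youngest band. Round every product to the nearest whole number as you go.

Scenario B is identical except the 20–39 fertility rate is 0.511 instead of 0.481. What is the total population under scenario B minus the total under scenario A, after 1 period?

[period 1]
Births: 1380 × 0.481 = 664 ; 1170 × 0.174 = 204 → total 868
20–39: 1330 × 0.958 = 1274
40–59: 1380 × 0.963 = 1329
60–79: 1170 × 0.973 = 1138
80+: 830 × 0.923 + 870 × 0.62 = 766 + 539 = 1305
End of period: [868, 1274, 1329, 1138, 1305]
Scenario A total after 1 period: 5914
Scenario B projection —
[period 1]
Births: 1380 × 0.511 = 705 ; 1170 × 0.174 = 204 → total 909
20–39: 1330 × 0.958 = 1274
40–59: 1380 × 0.963 = 1329
60–79: 1170 × 0.973 = 1138
80+: 830 × 0.923 + 870 × 0.62 = 766 + 539 = 1305
End of period: [909, 1274, 1329, 1138, 1305]
Scenario B total after 1 period: 5955
Difference B − A = 5955 − 5914 = 41

41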